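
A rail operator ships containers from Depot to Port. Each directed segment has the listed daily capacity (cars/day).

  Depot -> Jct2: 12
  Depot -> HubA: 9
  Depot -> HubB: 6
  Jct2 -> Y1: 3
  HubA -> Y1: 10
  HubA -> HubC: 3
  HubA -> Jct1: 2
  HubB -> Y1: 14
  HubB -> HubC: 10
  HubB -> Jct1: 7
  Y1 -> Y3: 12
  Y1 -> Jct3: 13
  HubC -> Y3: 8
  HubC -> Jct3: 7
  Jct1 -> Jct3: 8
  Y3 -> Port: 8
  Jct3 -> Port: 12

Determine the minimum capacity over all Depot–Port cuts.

18

Augment Depot→Jct2→Y1→Y3→Port: bottleneck 3, flow now 3.
Augment Depot→HubA→Y1→Y3→Port: bottleneck 5, flow now 8.
Augment Depot→HubA→Y1→Jct3→Port: bottleneck 4, flow now 12.
Augment Depot→HubB→Y1→Jct3→Port: bottleneck 6, flow now 18.
No augmenting path remains; maximum flow = 18.
By max-flow min-cut, the minimum cut capacity equals the max flow.
In the residual graph, reachable from Depot: {Depot, Jct2}.
Min-cut edges: Depot→HubA (9), Depot→HubB (6), Jct2→Y1 (3); capacity 9 + 6 + 3 = 18.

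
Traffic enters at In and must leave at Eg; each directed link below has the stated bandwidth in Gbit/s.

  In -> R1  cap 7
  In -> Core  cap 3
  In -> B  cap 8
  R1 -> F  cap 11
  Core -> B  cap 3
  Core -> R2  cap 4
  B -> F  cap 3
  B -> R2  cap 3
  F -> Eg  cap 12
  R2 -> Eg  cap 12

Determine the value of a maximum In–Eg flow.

Augment In→R1→F→Eg: bottleneck 7, flow now 7.
Augment In→Core→R2→Eg: bottleneck 3, flow now 10.
Augment In→B→F→Eg: bottleneck 3, flow now 13.
Augment In→B→R2→Eg: bottleneck 3, flow now 16.
No augmenting path remains; maximum flow = 16.
In the residual graph, reachable from In: {In, B}.
Min-cut edges: In→R1 (7), In→Core (3), B→F (3), B→R2 (3); capacity 7 + 3 + 3 + 3 = 16.
This cut is saturated, so no flow can exceed 16.

16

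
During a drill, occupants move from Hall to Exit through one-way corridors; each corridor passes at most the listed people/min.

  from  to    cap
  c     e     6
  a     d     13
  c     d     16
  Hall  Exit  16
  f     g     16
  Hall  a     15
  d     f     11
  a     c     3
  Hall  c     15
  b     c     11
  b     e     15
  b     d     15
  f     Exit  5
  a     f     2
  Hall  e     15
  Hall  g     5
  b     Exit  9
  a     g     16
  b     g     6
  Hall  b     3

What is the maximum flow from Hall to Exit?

Augment Hall→Exit: bottleneck 16, flow now 16.
Augment Hall→b→Exit: bottleneck 3, flow now 19.
Augment Hall→a→f→Exit: bottleneck 2, flow now 21.
Augment Hall→a→d→f→Exit: bottleneck 3, flow now 24.
No augmenting path remains; maximum flow = 24.
In the residual graph, reachable from Hall: {Hall, a, c, d, e, f, g}.
Min-cut edges: Hall→b (3), Hall→Exit (16), f→Exit (5); capacity 3 + 16 + 5 = 24.
This cut is saturated, so no flow can exceed 24.

24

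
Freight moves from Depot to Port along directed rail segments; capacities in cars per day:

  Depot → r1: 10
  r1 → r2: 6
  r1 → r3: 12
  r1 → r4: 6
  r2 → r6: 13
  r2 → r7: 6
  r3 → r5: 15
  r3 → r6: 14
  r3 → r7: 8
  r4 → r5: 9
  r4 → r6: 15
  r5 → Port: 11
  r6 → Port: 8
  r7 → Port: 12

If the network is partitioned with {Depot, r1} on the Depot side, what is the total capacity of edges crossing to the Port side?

Edges leaving {Depot, r1}: r1→r2 (6), r1→r3 (12), r1→r4 (6).
Cut capacity = 6 + 12 + 6 = 24.

24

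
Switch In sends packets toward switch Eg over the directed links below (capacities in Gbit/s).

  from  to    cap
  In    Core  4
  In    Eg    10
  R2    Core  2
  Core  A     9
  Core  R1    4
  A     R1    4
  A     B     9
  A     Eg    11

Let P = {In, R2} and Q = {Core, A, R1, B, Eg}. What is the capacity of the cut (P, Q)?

Edges leaving {In, R2}: In→Core (4), In→Eg (10), R2→Core (2).
Cut capacity = 4 + 10 + 2 = 16.

16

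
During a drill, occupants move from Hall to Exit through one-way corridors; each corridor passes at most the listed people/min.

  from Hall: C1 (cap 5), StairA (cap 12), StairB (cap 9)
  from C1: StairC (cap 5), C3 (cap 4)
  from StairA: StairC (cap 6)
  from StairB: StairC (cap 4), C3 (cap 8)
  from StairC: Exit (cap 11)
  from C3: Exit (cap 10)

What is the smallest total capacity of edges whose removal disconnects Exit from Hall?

Augment Hall→C1→StairC→Exit: bottleneck 5, flow now 5.
Augment Hall→StairA→StairC→Exit: bottleneck 6, flow now 11.
Augment Hall→StairB→C3→Exit: bottleneck 8, flow now 19.
Augment Hall→StairB→StairC→C1→C3→Exit: bottleneck 1, flow now 20. (uses reverse residual edge)
No augmenting path remains; maximum flow = 20.
By max-flow min-cut, the minimum cut capacity equals the max flow.
In the residual graph, reachable from Hall: {Hall, StairA}.
Min-cut edges: Hall→C1 (5), Hall→StairB (9), StairA→StairC (6); capacity 5 + 9 + 6 = 20.

20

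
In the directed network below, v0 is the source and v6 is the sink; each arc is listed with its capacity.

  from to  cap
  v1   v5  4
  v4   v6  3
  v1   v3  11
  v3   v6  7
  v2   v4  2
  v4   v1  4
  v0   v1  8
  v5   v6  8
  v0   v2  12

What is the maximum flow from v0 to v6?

Augment v0→v1→v3→v6: bottleneck 7, flow now 7.
Augment v0→v1→v5→v6: bottleneck 1, flow now 8.
Augment v0→v2→v4→v6: bottleneck 2, flow now 10.
No augmenting path remains; maximum flow = 10.
In the residual graph, reachable from v0: {v0, v2}.
Min-cut edges: v0→v1 (8), v2→v4 (2); capacity 8 + 2 = 10.
This cut is saturated, so no flow can exceed 10.

10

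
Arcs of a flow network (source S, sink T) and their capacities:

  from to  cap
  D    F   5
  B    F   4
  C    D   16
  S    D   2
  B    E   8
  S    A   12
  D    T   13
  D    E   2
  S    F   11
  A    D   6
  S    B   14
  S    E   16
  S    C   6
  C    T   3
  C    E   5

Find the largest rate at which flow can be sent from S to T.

14

Augment S→C→T: bottleneck 3, flow now 3.
Augment S→D→T: bottleneck 2, flow now 5.
Augment S→A→D→T: bottleneck 6, flow now 11.
Augment S→C→D→T: bottleneck 3, flow now 14.
No augmenting path remains; maximum flow = 14.
In the residual graph, reachable from S: {S, A, B, E, F}.
Min-cut edges: S→C (6), S→D (2), A→D (6); capacity 6 + 2 + 6 = 14.
This cut is saturated, so no flow can exceed 14.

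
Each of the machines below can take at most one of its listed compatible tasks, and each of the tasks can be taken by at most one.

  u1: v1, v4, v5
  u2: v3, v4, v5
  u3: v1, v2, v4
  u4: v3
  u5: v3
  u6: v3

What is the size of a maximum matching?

Unit-capacity flow: source→left, listed edges, right→sink; max matching = max flow.
Augmenting path u1→v1 (+1); matched 1.
Augmenting path u2→v3 (+1); matched 2.
Augmenting path u3→v2 (+1); matched 3.
Augmenting path u4→v3→u2→v4 (+1); matched 4.
No augmenting path remains; maximum matching = 4.
König certificate: {u1, u2, u3, v3} is a vertex cover of size 4 (every listed pair touches it), so no matching can be larger.

4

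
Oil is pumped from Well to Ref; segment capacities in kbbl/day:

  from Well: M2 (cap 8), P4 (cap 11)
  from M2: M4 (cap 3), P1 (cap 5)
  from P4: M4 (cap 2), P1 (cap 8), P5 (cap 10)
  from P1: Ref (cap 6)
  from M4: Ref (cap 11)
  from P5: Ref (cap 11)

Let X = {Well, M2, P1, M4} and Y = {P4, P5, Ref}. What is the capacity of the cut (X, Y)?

28

Edges leaving {Well, M2, P1, M4}: Well→P4 (11), P1→Ref (6), M4→Ref (11).
Cut capacity = 11 + 6 + 11 = 28.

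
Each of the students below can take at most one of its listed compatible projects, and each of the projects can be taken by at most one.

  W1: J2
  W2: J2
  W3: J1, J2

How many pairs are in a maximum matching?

2

Unit-capacity flow: source→left, listed edges, right→sink; max matching = max flow.
Augmenting path W1→J2 (+1); matched 1.
Augmenting path W3→J1 (+1); matched 2.
No augmenting path remains; maximum matching = 2.
König certificate: {W3, J2} is a vertex cover of size 2 (every listed pair touches it), so no matching can be larger.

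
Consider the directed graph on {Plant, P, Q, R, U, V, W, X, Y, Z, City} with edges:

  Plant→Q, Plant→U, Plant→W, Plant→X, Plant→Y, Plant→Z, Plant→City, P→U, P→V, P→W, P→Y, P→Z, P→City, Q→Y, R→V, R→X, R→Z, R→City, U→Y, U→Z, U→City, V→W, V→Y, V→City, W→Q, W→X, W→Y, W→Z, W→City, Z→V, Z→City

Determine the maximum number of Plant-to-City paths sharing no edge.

4

Assign every edge capacity 1; by Menger, the answer equals the max flow.
Path Plant→City (+1); total 1.
Path Plant→U→City (+1); total 2.
Path Plant→W→City (+1); total 3.
Path Plant→Z→City (+1); total 4.
No residual Plant→City path; max flow = 4.
Certifying cut of size 4: {Plant→City, Plant→U, Plant→W, Plant→Z}.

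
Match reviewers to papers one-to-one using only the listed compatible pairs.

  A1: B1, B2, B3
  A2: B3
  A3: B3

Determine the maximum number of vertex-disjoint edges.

Unit-capacity flow: source→left, listed edges, right→sink; max matching = max flow.
Augmenting path A1→B1 (+1); matched 1.
Augmenting path A2→B3 (+1); matched 2.
No augmenting path remains; maximum matching = 2.
König certificate: {A1, B3} is a vertex cover of size 2 (every listed pair touches it), so no matching can be larger.

2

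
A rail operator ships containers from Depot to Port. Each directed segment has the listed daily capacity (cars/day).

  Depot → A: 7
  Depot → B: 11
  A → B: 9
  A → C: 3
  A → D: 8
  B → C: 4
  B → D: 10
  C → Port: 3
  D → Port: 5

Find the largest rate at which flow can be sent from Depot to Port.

Augment Depot→A→C→Port: bottleneck 3, flow now 3.
Augment Depot→A→D→Port: bottleneck 4, flow now 7.
Augment Depot→B→D→Port: bottleneck 1, flow now 8.
No augmenting path remains; maximum flow = 8.
In the residual graph, reachable from Depot: {Depot, A, B, C, D}.
Min-cut edges: C→Port (3), D→Port (5); capacity 3 + 5 = 8.
This cut is saturated, so no flow can exceed 8.

8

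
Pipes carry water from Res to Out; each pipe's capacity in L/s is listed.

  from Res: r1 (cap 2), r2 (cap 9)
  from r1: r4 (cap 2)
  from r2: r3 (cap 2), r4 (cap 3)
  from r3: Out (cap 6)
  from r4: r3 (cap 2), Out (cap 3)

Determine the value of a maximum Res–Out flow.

7

Augment Res→r1→r4→Out: bottleneck 2, flow now 2.
Augment Res→r2→r3→Out: bottleneck 2, flow now 4.
Augment Res→r2→r4→Out: bottleneck 1, flow now 5.
Augment Res→r2→r4→r3→Out: bottleneck 2, flow now 7.
No augmenting path remains; maximum flow = 7.
In the residual graph, reachable from Res: {Res, r2}.
Min-cut edges: Res→r1 (2), r2→r3 (2), r2→r4 (3); capacity 2 + 2 + 3 = 7.
This cut is saturated, so no flow can exceed 7.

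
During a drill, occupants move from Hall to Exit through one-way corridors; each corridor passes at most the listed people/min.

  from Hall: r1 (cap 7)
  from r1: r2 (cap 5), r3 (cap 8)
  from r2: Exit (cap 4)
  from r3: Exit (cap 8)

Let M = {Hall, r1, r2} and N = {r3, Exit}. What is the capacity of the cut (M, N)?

Edges leaving {Hall, r1, r2}: r1→r3 (8), r2→Exit (4).
Cut capacity = 8 + 4 = 12.

12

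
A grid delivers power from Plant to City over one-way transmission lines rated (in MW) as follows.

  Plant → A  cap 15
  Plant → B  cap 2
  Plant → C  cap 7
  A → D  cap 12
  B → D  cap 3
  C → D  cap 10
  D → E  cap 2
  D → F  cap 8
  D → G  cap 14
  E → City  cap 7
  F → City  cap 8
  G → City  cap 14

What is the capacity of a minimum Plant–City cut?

Augment Plant→A→D→E→City: bottleneck 2, flow now 2.
Augment Plant→A→D→F→City: bottleneck 8, flow now 10.
Augment Plant→A→D→G→City: bottleneck 2, flow now 12.
Augment Plant→B→D→G→City: bottleneck 2, flow now 14.
Augment Plant→C→D→G→City: bottleneck 7, flow now 21.
No augmenting path remains; maximum flow = 21.
By max-flow min-cut, the minimum cut capacity equals the max flow.
In the residual graph, reachable from Plant: {Plant, A}.
Min-cut edges: Plant→B (2), Plant→C (7), A→D (12); capacity 2 + 7 + 12 = 21.

21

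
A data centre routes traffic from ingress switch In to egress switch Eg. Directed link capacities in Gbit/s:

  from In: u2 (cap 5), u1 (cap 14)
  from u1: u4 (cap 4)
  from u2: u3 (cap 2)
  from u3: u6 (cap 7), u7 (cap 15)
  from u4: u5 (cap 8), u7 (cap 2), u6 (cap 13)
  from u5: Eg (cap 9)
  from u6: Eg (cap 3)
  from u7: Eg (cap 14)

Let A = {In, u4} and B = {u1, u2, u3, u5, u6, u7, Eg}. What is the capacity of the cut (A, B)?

Edges leaving {In, u4}: In→u1 (14), In→u2 (5), u4→u5 (8), u4→u6 (13), u4→u7 (2).
Cut capacity = 14 + 5 + 8 + 13 + 2 = 42.

42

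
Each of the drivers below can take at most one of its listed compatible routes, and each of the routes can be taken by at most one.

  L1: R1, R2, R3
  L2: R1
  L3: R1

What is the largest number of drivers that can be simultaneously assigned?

2

Unit-capacity flow: source→left, listed edges, right→sink; max matching = max flow.
Augmenting path L1→R1 (+1); matched 1.
Augmenting path L2→R1→L1→R2 (+1); matched 2.
No augmenting path remains; maximum matching = 2.
König certificate: {L1, R1} is a vertex cover of size 2 (every listed pair touches it), so no matching can be larger.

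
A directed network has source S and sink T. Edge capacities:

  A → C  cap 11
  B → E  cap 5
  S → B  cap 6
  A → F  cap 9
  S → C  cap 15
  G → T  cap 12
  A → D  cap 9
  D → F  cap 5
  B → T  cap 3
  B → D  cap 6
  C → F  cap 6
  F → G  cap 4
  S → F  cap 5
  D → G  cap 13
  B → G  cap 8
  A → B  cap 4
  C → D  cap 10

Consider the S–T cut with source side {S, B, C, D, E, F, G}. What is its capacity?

15

Edges leaving {S, B, C, D, E, F, G}: B→T (3), G→T (12).
Cut capacity = 3 + 12 = 15.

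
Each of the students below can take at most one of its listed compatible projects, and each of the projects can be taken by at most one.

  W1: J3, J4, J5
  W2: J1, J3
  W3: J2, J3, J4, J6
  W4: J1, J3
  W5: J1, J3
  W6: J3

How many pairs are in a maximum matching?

4

Unit-capacity flow: source→left, listed edges, right→sink; max matching = max flow.
Augmenting path W1→J3 (+1); matched 1.
Augmenting path W2→J1 (+1); matched 2.
Augmenting path W3→J2 (+1); matched 3.
Augmenting path W4→J3→W1→J4 (+1); matched 4.
No augmenting path remains; maximum matching = 4.
König certificate: {W1, W3, J1, J3} is a vertex cover of size 4 (every listed pair touches it), so no matching can be larger.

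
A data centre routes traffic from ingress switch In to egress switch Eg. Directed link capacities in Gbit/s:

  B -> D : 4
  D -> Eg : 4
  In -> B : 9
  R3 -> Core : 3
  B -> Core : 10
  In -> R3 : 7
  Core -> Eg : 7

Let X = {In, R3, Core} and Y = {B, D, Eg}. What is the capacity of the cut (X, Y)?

Edges leaving {In, R3, Core}: In→B (9), Core→Eg (7).
Cut capacity = 9 + 7 = 16.

16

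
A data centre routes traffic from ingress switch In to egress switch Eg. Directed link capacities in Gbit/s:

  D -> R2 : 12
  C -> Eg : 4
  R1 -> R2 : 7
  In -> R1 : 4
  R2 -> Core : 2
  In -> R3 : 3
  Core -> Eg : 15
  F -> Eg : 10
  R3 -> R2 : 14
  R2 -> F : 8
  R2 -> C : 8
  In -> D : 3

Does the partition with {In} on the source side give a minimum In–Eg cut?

Yes — it is a minimum cut (capacity 10).

Given cut capacity: 4 + 3 + 3 = 10.
Augment In→R1→R2→F→Eg: bottleneck 4, flow now 4.
Augment In→R3→R2→F→Eg: bottleneck 3, flow now 7.
Augment In→D→R2→F→Eg: bottleneck 1, flow now 8.
Augment In→D→R2→Core→Eg: bottleneck 2, flow now 10.
No augmenting path remains; maximum flow = 10.
Cut capacity 10 equals the max flow, so it is a minimum cut.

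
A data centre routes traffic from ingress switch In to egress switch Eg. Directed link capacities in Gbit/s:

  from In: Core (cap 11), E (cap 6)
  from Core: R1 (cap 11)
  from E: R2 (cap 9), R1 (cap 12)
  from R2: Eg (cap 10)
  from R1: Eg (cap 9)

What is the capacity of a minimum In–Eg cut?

Augment In→Core→R1→Eg: bottleneck 9, flow now 9.
Augment In→E→R2→Eg: bottleneck 6, flow now 15.
No augmenting path remains; maximum flow = 15.
By max-flow min-cut, the minimum cut capacity equals the max flow.
In the residual graph, reachable from In: {In, Core, R1}.
Min-cut edges: In→E (6), R1→Eg (9); capacity 6 + 9 = 15.

15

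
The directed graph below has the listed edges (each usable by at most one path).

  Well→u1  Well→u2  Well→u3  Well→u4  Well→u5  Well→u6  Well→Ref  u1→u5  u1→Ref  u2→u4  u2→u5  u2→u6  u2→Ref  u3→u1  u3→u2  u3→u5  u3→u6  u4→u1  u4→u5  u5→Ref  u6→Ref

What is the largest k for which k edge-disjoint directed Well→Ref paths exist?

5

Assign every edge capacity 1; by Menger, the answer equals the max flow.
Path Well→Ref (+1); total 1.
Path Well→u1→Ref (+1); total 2.
Path Well→u2→Ref (+1); total 3.
Path Well→u5→Ref (+1); total 4.
Path Well→u6→Ref (+1); total 5.
No residual Well→Ref path; max flow = 5.
Certifying cut of size 5: {Well→Ref, u1→Ref, u2→Ref, u5→Ref, u6→Ref}.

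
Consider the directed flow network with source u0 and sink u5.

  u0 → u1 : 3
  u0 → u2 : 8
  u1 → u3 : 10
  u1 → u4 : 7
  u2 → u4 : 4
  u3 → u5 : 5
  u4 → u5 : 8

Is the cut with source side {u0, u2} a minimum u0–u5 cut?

Yes — it is a minimum cut (capacity 7).

Given cut capacity: 3 + 4 = 7.
Augment u0→u1→u3→u5: bottleneck 3, flow now 3.
Augment u0→u2→u4→u5: bottleneck 4, flow now 7.
No augmenting path remains; maximum flow = 7.
Cut capacity 7 equals the max flow, so it is a minimum cut.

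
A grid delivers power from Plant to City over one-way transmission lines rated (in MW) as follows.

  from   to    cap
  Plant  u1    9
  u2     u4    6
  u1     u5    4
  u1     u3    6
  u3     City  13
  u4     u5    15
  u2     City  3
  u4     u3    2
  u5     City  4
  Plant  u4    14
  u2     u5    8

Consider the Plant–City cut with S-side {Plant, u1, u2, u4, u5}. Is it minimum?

Given cut capacity: 6 + 3 + 2 + 4 = 15.
Augment Plant→u1→u3→City: bottleneck 6, flow now 6.
Augment Plant→u1→u5→City: bottleneck 3, flow now 9.
Augment Plant→u4→u3→City: bottleneck 2, flow now 11.
Augment Plant→u4→u5→City: bottleneck 1, flow now 12.
No augmenting path remains; maximum flow = 12.
In the residual graph, reachable from Plant: {Plant, u1, u4, u5}.
Min-cut edges: u1→u3 (6), u4→u3 (2), u5→City (4); capacity 6 + 2 + 4 = 12.
Cut capacity 15 exceeds the max flow 12, so it is not minimum.

No — its capacity is 15, but the minimum cut has capacity 12.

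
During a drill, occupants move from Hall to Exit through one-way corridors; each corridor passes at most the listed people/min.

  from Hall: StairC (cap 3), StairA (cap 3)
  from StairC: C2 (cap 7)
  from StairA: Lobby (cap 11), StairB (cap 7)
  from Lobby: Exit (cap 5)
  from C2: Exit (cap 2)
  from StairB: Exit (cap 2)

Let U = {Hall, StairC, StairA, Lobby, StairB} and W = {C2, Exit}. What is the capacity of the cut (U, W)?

Edges leaving {Hall, StairC, StairA, Lobby, StairB}: StairC→C2 (7), Lobby→Exit (5), StairB→Exit (2).
Cut capacity = 7 + 5 + 2 = 14.

14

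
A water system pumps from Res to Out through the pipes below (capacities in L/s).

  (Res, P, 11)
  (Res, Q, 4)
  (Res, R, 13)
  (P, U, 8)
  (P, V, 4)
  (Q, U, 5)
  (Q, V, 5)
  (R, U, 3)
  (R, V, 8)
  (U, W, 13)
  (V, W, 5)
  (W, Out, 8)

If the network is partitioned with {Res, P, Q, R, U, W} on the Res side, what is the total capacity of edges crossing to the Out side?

Edges leaving {Res, P, Q, R, U, W}: P→V (4), Q→V (5), R→V (8), W→Out (8).
Cut capacity = 4 + 5 + 8 + 8 = 25.

25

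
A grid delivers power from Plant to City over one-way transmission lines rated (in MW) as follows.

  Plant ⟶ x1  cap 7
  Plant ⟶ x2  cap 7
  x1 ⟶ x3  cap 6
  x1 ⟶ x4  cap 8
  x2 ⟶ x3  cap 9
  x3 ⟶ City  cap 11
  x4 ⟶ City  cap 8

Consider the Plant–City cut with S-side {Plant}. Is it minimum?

Given cut capacity: 7 + 7 = 14.
Augment Plant→x1→x3→City: bottleneck 6, flow now 6.
Augment Plant→x1→x4→City: bottleneck 1, flow now 7.
Augment Plant→x2→x3→City: bottleneck 5, flow now 12.
Augment Plant→x2→x3→x1→x4→City: bottleneck 2, flow now 14. (uses reverse residual edge)
No augmenting path remains; maximum flow = 14.
Cut capacity 14 equals the max flow, so it is a minimum cut.

Yes — it is a minimum cut (capacity 14).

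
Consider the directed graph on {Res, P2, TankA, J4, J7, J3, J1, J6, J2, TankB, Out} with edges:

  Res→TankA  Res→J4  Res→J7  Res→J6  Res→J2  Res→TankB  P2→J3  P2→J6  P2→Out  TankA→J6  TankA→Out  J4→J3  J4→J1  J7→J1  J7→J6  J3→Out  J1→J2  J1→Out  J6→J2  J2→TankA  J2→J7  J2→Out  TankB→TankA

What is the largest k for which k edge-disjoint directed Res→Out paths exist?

Assign every edge capacity 1; by Menger, the answer equals the max flow.
Path Res→TankA→Out (+1); total 1.
Path Res→J2→Out (+1); total 2.
Path Res→J4→J3→Out (+1); total 3.
Path Res→J7→J1→Out (+1); total 4.
No residual Res→Out path; max flow = 4.
Certifying cut of size 4: {J2→Out, J7→J1, Res→J4, TankA→Out}.

4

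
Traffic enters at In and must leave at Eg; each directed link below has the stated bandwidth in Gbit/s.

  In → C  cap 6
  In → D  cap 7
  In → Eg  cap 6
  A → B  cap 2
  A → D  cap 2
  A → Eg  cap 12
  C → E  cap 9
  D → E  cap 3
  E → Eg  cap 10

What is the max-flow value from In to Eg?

15

Augment In→Eg: bottleneck 6, flow now 6.
Augment In→C→E→Eg: bottleneck 6, flow now 12.
Augment In→D→E→Eg: bottleneck 3, flow now 15.
No augmenting path remains; maximum flow = 15.
In the residual graph, reachable from In: {In, D}.
Min-cut edges: In→C (6), In→Eg (6), D→E (3); capacity 6 + 6 + 3 = 15.
This cut is saturated, so no flow can exceed 15.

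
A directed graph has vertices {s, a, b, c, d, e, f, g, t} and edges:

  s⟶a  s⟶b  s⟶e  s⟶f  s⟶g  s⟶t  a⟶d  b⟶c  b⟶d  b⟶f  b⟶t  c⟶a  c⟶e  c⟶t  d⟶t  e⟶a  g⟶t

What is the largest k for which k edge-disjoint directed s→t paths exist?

4

Assign every edge capacity 1; by Menger, the answer equals the max flow.
Path s→t (+1); total 1.
Path s→b→t (+1); total 2.
Path s→g→t (+1); total 3.
Path s→a→d→t (+1); total 4.
No residual s→t path; max flow = 4.
Certifying cut of size 4: {a→d, s→b, s→g, s→t}.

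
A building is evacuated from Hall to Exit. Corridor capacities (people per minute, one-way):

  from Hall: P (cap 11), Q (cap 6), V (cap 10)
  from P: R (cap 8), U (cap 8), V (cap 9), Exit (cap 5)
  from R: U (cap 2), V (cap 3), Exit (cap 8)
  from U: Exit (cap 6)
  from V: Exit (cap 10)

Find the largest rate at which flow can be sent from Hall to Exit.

21

Augment Hall→P→Exit: bottleneck 5, flow now 5.
Augment Hall→V→Exit: bottleneck 10, flow now 15.
Augment Hall→P→R→Exit: bottleneck 6, flow now 21.
No augmenting path remains; maximum flow = 21.
In the residual graph, reachable from Hall: {Hall, Q}.
Min-cut edges: Hall→P (11), Hall→V (10); capacity 11 + 10 = 21.
This cut is saturated, so no flow can exceed 21.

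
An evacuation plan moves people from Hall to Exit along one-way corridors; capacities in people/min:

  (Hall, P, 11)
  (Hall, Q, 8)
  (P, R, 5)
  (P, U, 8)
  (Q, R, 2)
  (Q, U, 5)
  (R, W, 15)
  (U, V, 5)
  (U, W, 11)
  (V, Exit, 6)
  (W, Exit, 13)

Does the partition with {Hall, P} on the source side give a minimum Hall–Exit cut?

Given cut capacity: 8 + 5 + 8 = 21.
Augment Hall→P→R→W→Exit: bottleneck 5, flow now 5.
Augment Hall→P→U→V→Exit: bottleneck 5, flow now 10.
Augment Hall→P→U→W→Exit: bottleneck 1, flow now 11.
Augment Hall→Q→R→W→Exit: bottleneck 2, flow now 13.
Augment Hall→Q→U→W→Exit: bottleneck 5, flow now 18.
No augmenting path remains; maximum flow = 18.
In the residual graph, reachable from Hall: {Hall, Q}.
Min-cut edges: Hall→P (11), Q→R (2), Q→U (5); capacity 11 + 2 + 5 = 18.
Cut capacity 21 exceeds the max flow 18, so it is not minimum.

No — its capacity is 21, but the minimum cut has capacity 18.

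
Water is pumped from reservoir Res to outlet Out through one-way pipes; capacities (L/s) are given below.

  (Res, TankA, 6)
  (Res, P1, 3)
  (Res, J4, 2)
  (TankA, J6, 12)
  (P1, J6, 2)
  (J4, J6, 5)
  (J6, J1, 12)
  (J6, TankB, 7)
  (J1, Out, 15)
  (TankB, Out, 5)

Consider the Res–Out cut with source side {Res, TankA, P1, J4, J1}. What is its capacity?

34

Edges leaving {Res, TankA, P1, J4, J1}: TankA→J6 (12), P1→J6 (2), J4→J6 (5), J1→Out (15).
Cut capacity = 12 + 2 + 5 + 15 = 34.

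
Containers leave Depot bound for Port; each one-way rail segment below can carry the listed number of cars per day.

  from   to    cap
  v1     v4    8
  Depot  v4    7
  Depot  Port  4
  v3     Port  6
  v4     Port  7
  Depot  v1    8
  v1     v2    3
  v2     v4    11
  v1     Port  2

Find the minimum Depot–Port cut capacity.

13

Augment Depot→Port: bottleneck 4, flow now 4.
Augment Depot→v1→Port: bottleneck 2, flow now 6.
Augment Depot→v4→Port: bottleneck 7, flow now 13.
No augmenting path remains; maximum flow = 13.
By max-flow min-cut, the minimum cut capacity equals the max flow.
In the residual graph, reachable from Depot: {Depot, v1, v2, v4}.
Min-cut edges: Depot→Port (4), v1→Port (2), v4→Port (7); capacity 4 + 2 + 7 = 13.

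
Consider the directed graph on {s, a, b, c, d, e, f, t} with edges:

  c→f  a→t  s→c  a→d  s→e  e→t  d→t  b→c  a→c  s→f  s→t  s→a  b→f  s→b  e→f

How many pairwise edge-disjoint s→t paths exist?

3

Assign every edge capacity 1; by Menger, the answer equals the max flow.
Path s→t (+1); total 1.
Path s→a→t (+1); total 2.
Path s→e→t (+1); total 3.
No residual s→t path; max flow = 3.
Certifying cut of size 3: {s→a, s→e, s→t}.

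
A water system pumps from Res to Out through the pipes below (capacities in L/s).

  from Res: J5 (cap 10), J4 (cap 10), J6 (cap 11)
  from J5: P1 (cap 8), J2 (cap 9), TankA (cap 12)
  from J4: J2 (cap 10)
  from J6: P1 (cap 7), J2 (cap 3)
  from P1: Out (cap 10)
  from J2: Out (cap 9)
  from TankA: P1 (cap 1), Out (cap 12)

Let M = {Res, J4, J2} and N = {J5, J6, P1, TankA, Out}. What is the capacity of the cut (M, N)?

30

Edges leaving {Res, J4, J2}: Res→J5 (10), Res→J6 (11), J2→Out (9).
Cut capacity = 10 + 11 + 9 = 30.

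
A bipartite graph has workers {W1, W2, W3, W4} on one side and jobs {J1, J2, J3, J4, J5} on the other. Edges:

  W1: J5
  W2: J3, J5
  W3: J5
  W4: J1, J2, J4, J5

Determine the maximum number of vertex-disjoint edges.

Unit-capacity flow: source→left, listed edges, right→sink; max matching = max flow.
Augmenting path W1→J5 (+1); matched 1.
Augmenting path W2→J3 (+1); matched 2.
Augmenting path W4→J1 (+1); matched 3.
No augmenting path remains; maximum matching = 3.
König certificate: {W2, W4, J5} is a vertex cover of size 3 (every listed pair touches it), so no matching can be larger.

3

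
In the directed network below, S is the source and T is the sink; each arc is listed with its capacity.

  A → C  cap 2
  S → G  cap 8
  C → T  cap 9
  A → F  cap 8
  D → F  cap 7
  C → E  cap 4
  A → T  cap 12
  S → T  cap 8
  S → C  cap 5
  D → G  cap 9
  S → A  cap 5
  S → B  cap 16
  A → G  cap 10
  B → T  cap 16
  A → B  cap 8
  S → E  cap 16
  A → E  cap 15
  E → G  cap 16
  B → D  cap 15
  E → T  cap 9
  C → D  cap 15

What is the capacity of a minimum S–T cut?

43

Augment S→T: bottleneck 8, flow now 8.
Augment S→A→T: bottleneck 5, flow now 13.
Augment S→B→T: bottleneck 16, flow now 29.
Augment S→C→T: bottleneck 5, flow now 34.
Augment S→E→T: bottleneck 9, flow now 43.
No augmenting path remains; maximum flow = 43.
By max-flow min-cut, the minimum cut capacity equals the max flow.
In the residual graph, reachable from S: {S, E, G}.
Min-cut edges: S→A (5), S→B (16), S→C (5), S→T (8), E→T (9); capacity 5 + 16 + 5 + 8 + 9 = 43.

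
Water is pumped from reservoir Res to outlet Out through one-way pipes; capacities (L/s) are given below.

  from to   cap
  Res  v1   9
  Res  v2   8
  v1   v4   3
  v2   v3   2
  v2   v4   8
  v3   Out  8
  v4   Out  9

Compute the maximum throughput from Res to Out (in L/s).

11

Augment Res→v1→v4→Out: bottleneck 3, flow now 3.
Augment Res→v2→v3→Out: bottleneck 2, flow now 5.
Augment Res→v2→v4→Out: bottleneck 6, flow now 11.
No augmenting path remains; maximum flow = 11.
In the residual graph, reachable from Res: {Res, v1}.
Min-cut edges: Res→v2 (8), v1→v4 (3); capacity 8 + 3 = 11.
This cut is saturated, so no flow can exceed 11.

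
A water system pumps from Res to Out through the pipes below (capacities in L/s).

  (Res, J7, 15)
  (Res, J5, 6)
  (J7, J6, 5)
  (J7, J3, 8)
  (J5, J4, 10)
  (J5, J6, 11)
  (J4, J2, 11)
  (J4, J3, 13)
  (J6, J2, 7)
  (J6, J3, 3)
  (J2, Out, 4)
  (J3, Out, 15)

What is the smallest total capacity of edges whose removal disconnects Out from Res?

19

Augment Res→J7→J3→Out: bottleneck 8, flow now 8.
Augment Res→J7→J6→J2→Out: bottleneck 4, flow now 12.
Augment Res→J7→J6→J3→Out: bottleneck 1, flow now 13.
Augment Res→J5→J4→J3→Out: bottleneck 6, flow now 19.
No augmenting path remains; maximum flow = 19.
By max-flow min-cut, the minimum cut capacity equals the max flow.
In the residual graph, reachable from Res: {Res, J7}.
Min-cut edges: Res→J5 (6), J7→J6 (5), J7→J3 (8); capacity 6 + 5 + 8 = 19.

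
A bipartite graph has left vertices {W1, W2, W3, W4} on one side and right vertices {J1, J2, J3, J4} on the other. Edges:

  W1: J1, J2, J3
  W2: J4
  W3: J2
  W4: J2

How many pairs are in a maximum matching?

Unit-capacity flow: source→left, listed edges, right→sink; max matching = max flow.
Augmenting path W1→J1 (+1); matched 1.
Augmenting path W2→J4 (+1); matched 2.
Augmenting path W3→J2 (+1); matched 3.
No augmenting path remains; maximum matching = 3.
König certificate: {W1, W2, J2} is a vertex cover of size 3 (every listed pair touches it), so no matching can be larger.

3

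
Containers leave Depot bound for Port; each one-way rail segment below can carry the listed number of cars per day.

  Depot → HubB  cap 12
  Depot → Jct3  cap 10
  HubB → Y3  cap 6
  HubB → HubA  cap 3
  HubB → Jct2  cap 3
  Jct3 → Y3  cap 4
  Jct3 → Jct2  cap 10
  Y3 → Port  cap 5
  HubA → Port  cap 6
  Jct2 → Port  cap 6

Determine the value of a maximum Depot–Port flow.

14

Augment Depot→HubB→Y3→Port: bottleneck 5, flow now 5.
Augment Depot→HubB→HubA→Port: bottleneck 3, flow now 8.
Augment Depot→HubB→Jct2→Port: bottleneck 3, flow now 11.
Augment Depot→Jct3→Jct2→Port: bottleneck 3, flow now 14.
No augmenting path remains; maximum flow = 14.
In the residual graph, reachable from Depot: {Depot, HubB, Jct3, Y3, Jct2}.
Min-cut edges: HubB→HubA (3), Y3→Port (5), Jct2→Port (6); capacity 3 + 5 + 6 = 14.
This cut is saturated, so no flow can exceed 14.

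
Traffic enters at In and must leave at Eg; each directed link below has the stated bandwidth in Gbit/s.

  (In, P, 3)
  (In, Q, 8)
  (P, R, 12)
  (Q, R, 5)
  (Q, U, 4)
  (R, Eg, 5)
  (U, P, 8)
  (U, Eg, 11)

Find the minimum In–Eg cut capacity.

Augment In→P→R→Eg: bottleneck 3, flow now 3.
Augment In→Q→R→Eg: bottleneck 2, flow now 5.
Augment In→Q→U→Eg: bottleneck 4, flow now 9.
No augmenting path remains; maximum flow = 9.
By max-flow min-cut, the minimum cut capacity equals the max flow.
In the residual graph, reachable from In: {In, P, Q, R}.
Min-cut edges: Q→U (4), R→Eg (5); capacity 4 + 5 = 9.

9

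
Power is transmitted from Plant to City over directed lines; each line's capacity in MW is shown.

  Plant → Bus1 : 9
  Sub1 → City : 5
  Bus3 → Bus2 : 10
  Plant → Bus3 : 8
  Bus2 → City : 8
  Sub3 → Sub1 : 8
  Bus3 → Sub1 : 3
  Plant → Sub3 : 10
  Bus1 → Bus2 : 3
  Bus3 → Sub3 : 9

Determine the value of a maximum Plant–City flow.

13

Augment Plant→Bus1→Bus2→City: bottleneck 3, flow now 3.
Augment Plant→Bus3→Bus2→City: bottleneck 5, flow now 8.
Augment Plant→Bus3→Sub1→City: bottleneck 3, flow now 11.
Augment Plant→Sub3→Sub1→City: bottleneck 2, flow now 13.
No augmenting path remains; maximum flow = 13.
In the residual graph, reachable from Plant: {Plant, Bus1, Bus3, Sub3, Bus2, Sub1}.
Min-cut edges: Bus2→City (8), Sub1→City (5); capacity 8 + 5 = 13.
This cut is saturated, so no flow can exceed 13.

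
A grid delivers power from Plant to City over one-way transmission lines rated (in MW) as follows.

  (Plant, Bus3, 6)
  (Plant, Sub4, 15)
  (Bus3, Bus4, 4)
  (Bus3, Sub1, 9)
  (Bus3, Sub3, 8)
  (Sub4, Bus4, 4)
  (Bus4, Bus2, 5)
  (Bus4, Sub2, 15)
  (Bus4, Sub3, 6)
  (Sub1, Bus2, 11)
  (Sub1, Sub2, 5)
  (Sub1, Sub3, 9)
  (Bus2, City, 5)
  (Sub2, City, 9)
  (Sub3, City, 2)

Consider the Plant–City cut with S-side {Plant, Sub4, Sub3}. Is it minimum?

No — its capacity is 12, but the minimum cut has capacity 10.

Given cut capacity: 6 + 4 + 2 = 12.
Augment Plant→Bus3→Sub3→City: bottleneck 2, flow now 2.
Augment Plant→Bus3→Bus4→Bus2→City: bottleneck 4, flow now 6.
Augment Plant→Sub4→Bus4→Bus2→City: bottleneck 1, flow now 7.
Augment Plant→Sub4→Bus4→Sub2→City: bottleneck 3, flow now 10.
No augmenting path remains; maximum flow = 10.
In the residual graph, reachable from Plant: {Plant, Sub4}.
Min-cut edges: Plant→Bus3 (6), Sub4→Bus4 (4); capacity 6 + 4 = 10.
Cut capacity 12 exceeds the max flow 10, so it is not minimum.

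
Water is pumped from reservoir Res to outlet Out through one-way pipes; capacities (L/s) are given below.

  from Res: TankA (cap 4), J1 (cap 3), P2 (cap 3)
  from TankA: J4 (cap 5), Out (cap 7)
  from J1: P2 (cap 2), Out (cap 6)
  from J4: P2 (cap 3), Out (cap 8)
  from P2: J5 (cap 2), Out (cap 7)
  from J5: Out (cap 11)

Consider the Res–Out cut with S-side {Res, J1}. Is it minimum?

No — its capacity is 15, but the minimum cut has capacity 10.

Given cut capacity: 4 + 3 + 2 + 6 = 15.
Augment Res→TankA→Out: bottleneck 4, flow now 4.
Augment Res→J1→Out: bottleneck 3, flow now 7.
Augment Res→P2→Out: bottleneck 3, flow now 10.
No augmenting path remains; maximum flow = 10.
In the residual graph, reachable from Res: {Res}.
Min-cut edges: Res→TankA (4), Res→J1 (3), Res→P2 (3); capacity 4 + 3 + 3 = 10.
Cut capacity 15 exceeds the max flow 10, so it is not minimum.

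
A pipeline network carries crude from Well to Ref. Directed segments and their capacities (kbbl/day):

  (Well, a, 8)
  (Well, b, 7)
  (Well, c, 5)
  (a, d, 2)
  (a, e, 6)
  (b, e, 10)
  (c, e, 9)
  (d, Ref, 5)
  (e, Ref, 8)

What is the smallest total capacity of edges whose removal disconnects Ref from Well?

Augment Well→a→d→Ref: bottleneck 2, flow now 2.
Augment Well→a→e→Ref: bottleneck 6, flow now 8.
Augment Well→b→e→Ref: bottleneck 2, flow now 10.
No augmenting path remains; maximum flow = 10.
By max-flow min-cut, the minimum cut capacity equals the max flow.
In the residual graph, reachable from Well: {Well, a, b, c, e}.
Min-cut edges: a→d (2), e→Ref (8); capacity 2 + 8 = 10.

10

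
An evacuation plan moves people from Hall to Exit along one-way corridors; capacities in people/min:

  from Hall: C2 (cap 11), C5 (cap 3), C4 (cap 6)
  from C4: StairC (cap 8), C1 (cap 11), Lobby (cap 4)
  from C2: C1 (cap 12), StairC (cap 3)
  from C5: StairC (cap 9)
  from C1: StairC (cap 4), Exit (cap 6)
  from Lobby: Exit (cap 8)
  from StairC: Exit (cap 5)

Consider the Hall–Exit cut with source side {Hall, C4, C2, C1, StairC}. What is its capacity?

Edges leaving {Hall, C4, C2, C1, StairC}: Hall→C5 (3), C4→Lobby (4), C1→Exit (6), StairC→Exit (5).
Cut capacity = 3 + 4 + 6 + 5 = 18.

18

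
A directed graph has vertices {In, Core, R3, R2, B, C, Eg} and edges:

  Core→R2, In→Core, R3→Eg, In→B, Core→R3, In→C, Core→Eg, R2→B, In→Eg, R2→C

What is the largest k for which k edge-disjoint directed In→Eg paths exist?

Assign every edge capacity 1; by Menger, the answer equals the max flow.
Path In→Eg (+1); total 1.
Path In→Core→Eg (+1); total 2.
No residual In→Eg path; max flow = 2.
Certifying cut of size 2: {In→Core, In→Eg}.

2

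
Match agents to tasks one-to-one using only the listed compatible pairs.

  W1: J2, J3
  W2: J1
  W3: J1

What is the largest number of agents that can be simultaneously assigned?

2

Unit-capacity flow: source→left, listed edges, right→sink; max matching = max flow.
Augmenting path W1→J2 (+1); matched 1.
Augmenting path W2→J1 (+1); matched 2.
No augmenting path remains; maximum matching = 2.
König certificate: {W1, J1} is a vertex cover of size 2 (every listed pair touches it), so no matching can be larger.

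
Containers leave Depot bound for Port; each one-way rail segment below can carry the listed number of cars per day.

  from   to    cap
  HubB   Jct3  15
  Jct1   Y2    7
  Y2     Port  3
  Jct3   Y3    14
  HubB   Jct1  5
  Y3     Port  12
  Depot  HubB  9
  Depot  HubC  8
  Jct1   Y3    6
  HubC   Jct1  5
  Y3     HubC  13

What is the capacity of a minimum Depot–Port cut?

Augment Depot→HubB→Jct1→Y2→Port: bottleneck 3, flow now 3.
Augment Depot→HubB→Jct1→Y3→Port: bottleneck 2, flow now 5.
Augment Depot→HubB→Jct3→Y3→Port: bottleneck 4, flow now 9.
Augment Depot→HubC→Jct1→Y3→Port: bottleneck 4, flow now 13.
Augment Depot→HubC→Jct1→HubB→Jct3→Y3→Port: bottleneck 1, flow now 14. (uses reverse residual edge)
No augmenting path remains; maximum flow = 14.
By max-flow min-cut, the minimum cut capacity equals the max flow.
In the residual graph, reachable from Depot: {Depot, HubC}.
Min-cut edges: Depot→HubB (9), HubC→Jct1 (5); capacity 9 + 5 = 14.

14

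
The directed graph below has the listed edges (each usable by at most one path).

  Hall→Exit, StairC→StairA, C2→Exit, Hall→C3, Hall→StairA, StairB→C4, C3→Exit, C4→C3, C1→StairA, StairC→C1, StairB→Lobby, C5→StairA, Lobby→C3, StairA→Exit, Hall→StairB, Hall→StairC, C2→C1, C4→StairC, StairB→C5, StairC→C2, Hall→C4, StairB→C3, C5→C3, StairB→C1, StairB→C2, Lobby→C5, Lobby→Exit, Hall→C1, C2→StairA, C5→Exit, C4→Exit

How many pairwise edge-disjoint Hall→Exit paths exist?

6

Assign every edge capacity 1; by Menger, the answer equals the max flow.
Path Hall→Exit (+1); total 1.
Path Hall→C4→Exit (+1); total 2.
Path Hall→C3→Exit (+1); total 3.
Path Hall→StairA→Exit (+1); total 4.
Path Hall→StairB→C5→Exit (+1); total 5.
Path Hall→StairC→C2→Exit (+1); total 6.
No residual Hall→Exit path; max flow = 6.
Certifying cut of size 6: {Hall→C3, Hall→C4, Hall→Exit, Hall→StairB, Hall→StairC, StairA→Exit}.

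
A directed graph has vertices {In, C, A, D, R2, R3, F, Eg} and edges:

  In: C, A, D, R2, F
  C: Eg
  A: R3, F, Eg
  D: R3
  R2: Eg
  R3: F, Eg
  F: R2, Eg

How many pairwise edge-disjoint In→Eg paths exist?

5

Assign every edge capacity 1; by Menger, the answer equals the max flow.
Path In→C→Eg (+1); total 1.
Path In→A→Eg (+1); total 2.
Path In→R2→Eg (+1); total 3.
Path In→F→Eg (+1); total 4.
Path In→D→R3→Eg (+1); total 5.
No residual In→Eg path; max flow = 5.
Certifying cut of size 5: {In→A, In→C, In→D, In→F, In→R2}.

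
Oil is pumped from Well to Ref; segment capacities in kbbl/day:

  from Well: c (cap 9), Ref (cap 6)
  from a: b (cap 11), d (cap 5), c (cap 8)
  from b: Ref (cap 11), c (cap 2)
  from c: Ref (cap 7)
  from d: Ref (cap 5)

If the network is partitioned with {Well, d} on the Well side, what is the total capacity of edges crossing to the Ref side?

20

Edges leaving {Well, d}: Well→c (9), Well→Ref (6), d→Ref (5).
Cut capacity = 9 + 6 + 5 = 20.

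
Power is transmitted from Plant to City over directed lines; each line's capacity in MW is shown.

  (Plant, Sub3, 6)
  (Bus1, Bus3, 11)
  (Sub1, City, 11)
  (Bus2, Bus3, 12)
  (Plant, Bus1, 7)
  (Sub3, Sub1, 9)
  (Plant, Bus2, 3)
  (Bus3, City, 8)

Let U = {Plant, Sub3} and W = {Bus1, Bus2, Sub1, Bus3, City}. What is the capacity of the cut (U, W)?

Edges leaving {Plant, Sub3}: Plant→Bus1 (7), Plant→Bus2 (3), Sub3→Sub1 (9).
Cut capacity = 7 + 3 + 9 = 19.

19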